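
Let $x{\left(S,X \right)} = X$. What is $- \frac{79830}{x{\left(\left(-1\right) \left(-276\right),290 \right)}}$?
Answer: $- \frac{7983}{29} \approx -275.28$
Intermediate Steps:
$- \frac{79830}{x{\left(\left(-1\right) \left(-276\right),290 \right)}} = - \frac{79830}{290} = \left(-79830\right) \frac{1}{290} = - \frac{7983}{29}$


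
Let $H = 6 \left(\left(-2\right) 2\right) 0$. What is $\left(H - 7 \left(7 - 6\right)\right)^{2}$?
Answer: $49$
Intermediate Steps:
$H = 0$ ($H = 6 \left(-4\right) 0 = \left(-24\right) 0 = 0$)
$\left(H - 7 \left(7 - 6\right)\right)^{2} = \left(0 - 7 \left(7 - 6\right)\right)^{2} = \left(0 - 7 \cdot 1\right)^{2} = \left(0 - 7\right)^{2} = \left(-7\right)^{2} = 49$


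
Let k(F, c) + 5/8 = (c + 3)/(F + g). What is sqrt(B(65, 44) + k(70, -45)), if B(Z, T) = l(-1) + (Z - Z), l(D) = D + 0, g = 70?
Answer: I*sqrt(770)/20 ≈ 1.3874*I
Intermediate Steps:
k(F, c) = -5/8 + (3 + c)/(70 + F) (k(F, c) = -5/8 + (c + 3)/(F + 70) = -5/8 + (3 + c)/(70 + F))
l(D) = D
B(Z, T) = -1 (B(Z, T) = -1 + (Z - Z) = -1 + 0 = -1)
sqrt(B(65, 44) + k(70, -45)) = sqrt(-1 + (-326 - 5*70 + 8*(-45))/(8*(70 + 70))) = sqrt(-1 + (1/8)*(-326 - 350 - 360)/140) = sqrt(-1 + (1/8)*(1/140)*(-1036)) = sqrt(-1 - 37/40) = sqrt(-77/40) = I*sqrt(770)/20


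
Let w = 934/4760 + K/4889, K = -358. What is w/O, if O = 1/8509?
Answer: 12177425607/11635820 ≈ 1046.5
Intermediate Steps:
w = 1431123/11635820 (w = 934/4760 - 358/4889 = 934*(1/4760) - 358*1/4889 = 467/2380 - 358/4889 = 1431123/11635820 ≈ 0.12299)
O = 1/8509 ≈ 0.00011752
w/O = 1431123/(11635820*(1/8509)) = (1431123/11635820)*8509 = 12177425607/11635820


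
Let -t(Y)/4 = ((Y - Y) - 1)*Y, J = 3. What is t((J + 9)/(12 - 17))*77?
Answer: -3696/5 ≈ -739.20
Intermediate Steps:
t(Y) = 4*Y (t(Y) = -4*((Y - Y) - 1)*Y = -4*(0 - 1)*Y = -(-4)*Y = 4*Y)
t((J + 9)/(12 - 17))*77 = (4*((3 + 9)/(12 - 17)))*77 = (4*(12/(-5)))*77 = (4*(12*(-⅕)))*77 = (4*(-12/5))*77 = -48/5*77 = -3696/5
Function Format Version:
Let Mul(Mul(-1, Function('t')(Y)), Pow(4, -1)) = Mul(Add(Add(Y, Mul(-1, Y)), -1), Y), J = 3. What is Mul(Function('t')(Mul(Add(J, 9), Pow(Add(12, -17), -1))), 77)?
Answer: Rational(-3696, 5) ≈ -739.20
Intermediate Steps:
Function('t')(Y) = Mul(4, Y) (Function('t')(Y) = Mul(-4, Mul(Add(Add(Y, Mul(-1, Y)), -1), Y)) = Mul(-4, Mul(Add(0, -1), Y)) = Mul(-4, Mul(-1, Y)) = Mul(4, Y))
Mul(Function('t')(Mul(Add(J, 9), Pow(Add(12, -17), -1))), 77) = Mul(Mul(4, Mul(Add(3, 9), Pow(Add(12, -17), -1))), 77) = Mul(Mul(4, Mul(12, Pow(-5, -1))), 77) = Mul(Mul(4, Mul(12, Rational(-1, 5))), 77) = Mul(Mul(4, Rational(-12, 5)), 77) = Mul(Rational(-48, 5), 77) = Rational(-3696, 5)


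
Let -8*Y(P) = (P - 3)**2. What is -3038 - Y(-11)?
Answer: -6027/2 ≈ -3013.5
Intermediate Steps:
Y(P) = -(-3 + P)**2/8 (Y(P) = -(P - 3)**2/8 = -(-3 + P)**2/8)
-3038 - Y(-11) = -3038 - (-1)*(-3 - 11)**2/8 = -3038 - (-1)*(-14)**2/8 = -3038 - (-1)*196/8 = -3038 - 1*(-49/2) = -3038 + 49/2 = -6027/2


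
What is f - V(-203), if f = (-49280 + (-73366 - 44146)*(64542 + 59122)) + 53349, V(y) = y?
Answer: -14531999696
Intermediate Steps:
f = -14531999899 (f = (-49280 - 117512*123664) + 53349 = (-49280 - 14532003968) + 53349 = -14532053248 + 53349 = -14531999899)
f - V(-203) = -14531999899 - 1*(-203) = -14531999899 + 203 = -14531999696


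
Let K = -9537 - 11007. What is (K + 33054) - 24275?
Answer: -11765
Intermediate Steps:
K = -20544
(K + 33054) - 24275 = (-20544 + 33054) - 24275 = 12510 - 24275 = -11765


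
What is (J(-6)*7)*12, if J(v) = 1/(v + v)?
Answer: -7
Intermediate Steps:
J(v) = 1/(2*v)
(J(-6)*7)*12 = (((½)/(-6))*7)*12 = (((½)*(-⅙))*7)*12 = -1/12*7*12 = -7/12*12 = -7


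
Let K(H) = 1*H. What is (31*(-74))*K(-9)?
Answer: 20646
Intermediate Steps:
K(H) = H
(31*(-74))*K(-9) = (31*(-74))*(-9) = -2294*(-9) = 20646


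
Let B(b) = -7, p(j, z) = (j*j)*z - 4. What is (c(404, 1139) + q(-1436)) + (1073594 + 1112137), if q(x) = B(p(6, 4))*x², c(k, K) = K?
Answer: -12247802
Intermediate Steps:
p(j, z) = -4 + z*j² (p(j, z) = j²*z - 4 = z*j² - 4 = -4 + z*j²)
q(x) = -7*x²
(c(404, 1139) + q(-1436)) + (1073594 + 1112137) = (1139 - 7*(-1436)²) + (1073594 + 1112137) = (1139 - 7*2062096) + 2185731 = (1139 - 14434672) + 2185731 = -14433533 + 2185731 = -12247802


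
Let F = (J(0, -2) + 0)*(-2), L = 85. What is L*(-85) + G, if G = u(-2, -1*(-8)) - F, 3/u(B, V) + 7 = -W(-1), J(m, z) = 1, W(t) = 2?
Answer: -21670/3 ≈ -7223.3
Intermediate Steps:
u(B, V) = -1/3 (u(B, V) = 3/(-7 - 1*2) = 3/(-7 - 2) = 3/(-9) = 3*(-1/9) = -1/3)
F = -2 (F = (1 + 0)*(-2) = 1*(-2) = -2)
G = 5/3 (G = -1/3 - 1*(-2) = -1/3 + 2 = 5/3 ≈ 1.6667)
L*(-85) + G = 85*(-85) + 5/3 = -7225 + 5/3 = -21670/3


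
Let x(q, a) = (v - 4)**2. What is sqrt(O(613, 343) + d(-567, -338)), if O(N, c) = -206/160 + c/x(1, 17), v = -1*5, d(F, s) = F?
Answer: I*sqrt(18275315)/180 ≈ 23.75*I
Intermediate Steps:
v = -5
x(q, a) = 81 (x(q, a) = (-5 - 4)**2 = (-9)**2 = 81)
O(N, c) = -103/80 + c/81 (O(N, c) = -206/160 + c/81 = -206*1/160 + c*(1/81) = -103/80 + c/81)
sqrt(O(613, 343) + d(-567, -338)) = sqrt((-103/80 + (1/81)*343) - 567) = sqrt((-103/80 + 343/81) - 567) = sqrt(19097/6480 - 567) = sqrt(-3655063/6480) = I*sqrt(18275315)/180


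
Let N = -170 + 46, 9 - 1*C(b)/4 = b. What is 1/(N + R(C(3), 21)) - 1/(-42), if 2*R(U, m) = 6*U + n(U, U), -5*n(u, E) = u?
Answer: 31/5712 ≈ 0.0054272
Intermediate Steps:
C(b) = 36 - 4*b
n(u, E) = -u/5
N = -124
R(U, m) = 29*U/10 (R(U, m) = (6*U - U/5)/2 = (29*U/5)/2 = 29*U/10)
1/(N + R(C(3), 21)) - 1/(-42) = 1/(-124 + 29*(36 - 4*3)/10) - 1/(-42) = 1/(-124 + 29*(36 - 12)/10) - 1*(-1/42) = 1/(-124 + (29/10)*24) + 1/42 = 1/(-124 + 348/5) + 1/42 = 1/(-272/5) + 1/42 = -5/272 + 1/42 = 31/5712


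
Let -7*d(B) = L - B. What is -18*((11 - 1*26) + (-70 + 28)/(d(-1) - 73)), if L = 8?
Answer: 33777/130 ≈ 259.82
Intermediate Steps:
d(B) = -8/7 + B/7 (d(B) = -(8 - B)/7 = -8/7 + B/7)
-18*((11 - 1*26) + (-70 + 28)/(d(-1) - 73)) = -18*((11 - 1*26) + (-70 + 28)/((-8/7 + (1/7)*(-1)) - 73)) = -18*((11 - 26) - 42/((-8/7 - 1/7) - 73)) = -18*(-15 - 42/(-9/7 - 73)) = -18*(-15 - 42/(-520/7)) = -18*(-15 - 42*(-7/520)) = -18*(-15 + 147/260) = -18*(-3753/260) = 33777/130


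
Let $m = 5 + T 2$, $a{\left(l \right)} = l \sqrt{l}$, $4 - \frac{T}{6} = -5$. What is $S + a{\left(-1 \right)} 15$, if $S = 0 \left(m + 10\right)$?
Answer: $- 15 i \approx - 15.0 i$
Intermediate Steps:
$T = 54$ ($T = 24 - -30 = 24 + 30 = 54$)
$a{\left(l \right)} = l^{\frac{3}{2}}$
$m = 113$ ($m = 5 + 54 \cdot 2 = 5 + 108 = 113$)
$S = 0$ ($S = 0 \left(113 + 10\right) = 0 \cdot 123 = 0$)
$S + a{\left(-1 \right)} 15 = 0 + \left(-1\right)^{\frac{3}{2}} \cdot 15 = 0 + - i 15 = 0 - 15 i = - 15 i$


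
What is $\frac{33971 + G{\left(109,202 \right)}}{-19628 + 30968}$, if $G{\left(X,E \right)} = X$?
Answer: $\frac{568}{189} \approx 3.0053$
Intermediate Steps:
$\frac{33971 + G{\left(109,202 \right)}}{-19628 + 30968} = \frac{33971 + 109}{-19628 + 30968} = \frac{34080}{11340} = 34080 \cdot \frac{1}{11340} = \frac{568}{189}$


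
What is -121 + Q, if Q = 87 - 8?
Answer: -42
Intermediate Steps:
Q = 79
-121 + Q = -121 + 79 = -42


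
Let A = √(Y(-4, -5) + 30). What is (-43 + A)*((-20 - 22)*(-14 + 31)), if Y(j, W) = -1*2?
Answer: 30702 - 1428*√7 ≈ 26924.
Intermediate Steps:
Y(j, W) = -2
A = 2*√7 (A = √(-2 + 30) = √28 = 2*√7 ≈ 5.2915)
(-43 + A)*((-20 - 22)*(-14 + 31)) = (-43 + 2*√7)*((-20 - 22)*(-14 + 31)) = (-43 + 2*√7)*(-42*17) = (-43 + 2*√7)*(-714) = 30702 - 1428*√7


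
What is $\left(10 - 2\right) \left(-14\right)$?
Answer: $-112$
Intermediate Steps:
$\left(10 - 2\right) \left(-14\right) = 8 \left(-14\right) = -112$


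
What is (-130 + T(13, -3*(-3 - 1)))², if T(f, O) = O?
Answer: 13924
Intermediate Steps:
(-130 + T(13, -3*(-3 - 1)))² = (-130 - 3*(-3 - 1))² = (-130 - 3*(-4))² = (-130 + 12)² = (-118)² = 13924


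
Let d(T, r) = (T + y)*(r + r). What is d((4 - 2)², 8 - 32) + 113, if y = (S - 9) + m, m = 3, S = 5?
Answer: -31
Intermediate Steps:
y = -1 (y = (5 - 9) + 3 = -4 + 3 = -1)
d(T, r) = 2*r*(-1 + T) (d(T, r) = (T - 1)*(r + r) = (-1 + T)*(2*r) = 2*r*(-1 + T))
d((4 - 2)², 8 - 32) + 113 = 2*(8 - 32)*(-1 + (4 - 2)²) + 113 = 2*(-24)*(-1 + 2²) + 113 = 2*(-24)*(-1 + 4) + 113 = 2*(-24)*3 + 113 = -144 + 113 = -31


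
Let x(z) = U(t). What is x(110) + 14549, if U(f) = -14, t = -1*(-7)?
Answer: 14535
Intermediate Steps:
t = 7
x(z) = -14
x(110) + 14549 = -14 + 14549 = 14535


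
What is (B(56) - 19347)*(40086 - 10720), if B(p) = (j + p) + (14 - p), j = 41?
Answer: -566528872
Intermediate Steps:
B(p) = 55 (B(p) = (41 + p) + (14 - p) = 55)
(B(56) - 19347)*(40086 - 10720) = (55 - 19347)*(40086 - 10720) = -19292*29366 = -566528872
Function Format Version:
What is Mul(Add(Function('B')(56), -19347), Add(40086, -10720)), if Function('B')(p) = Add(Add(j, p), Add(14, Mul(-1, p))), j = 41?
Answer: -566528872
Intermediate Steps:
Function('B')(p) = 55 (Function('B')(p) = Add(Add(41, p), Add(14, Mul(-1, p))) = 55)
Mul(Add(Function('B')(56), -19347), Add(40086, -10720)) = Mul(Add(55, -19347), Add(40086, -10720)) = Mul(-19292, 29366) = -566528872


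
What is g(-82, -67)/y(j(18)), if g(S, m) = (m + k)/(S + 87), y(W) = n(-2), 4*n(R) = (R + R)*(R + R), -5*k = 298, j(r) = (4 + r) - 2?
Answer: -633/100 ≈ -6.3300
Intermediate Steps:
j(r) = 2 + r
k = -298/5 (k = -⅕*298 = -298/5 ≈ -59.600)
n(R) = R² (n(R) = ((R + R)*(R + R))/4 = ((2*R)*(2*R))/4 = (4*R²)/4 = R²)
y(W) = 4 (y(W) = (-2)² = 4)
g(S, m) = (-298/5 + m)/(87 + S) (g(S, m) = (m - 298/5)/(S + 87) = (-298/5 + m)/(87 + S))
g(-82, -67)/y(j(18)) = ((-298/5 - 67)/(87 - 82))/4 = (-633/5/5)*(¼) = ((⅕)*(-633/5))*(¼) = -633/25*¼ = -633/100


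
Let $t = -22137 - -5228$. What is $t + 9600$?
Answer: $-7309$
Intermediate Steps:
$t = -16909$ ($t = -22137 + 5228 = -16909$)
$t + 9600 = -16909 + 9600 = -7309$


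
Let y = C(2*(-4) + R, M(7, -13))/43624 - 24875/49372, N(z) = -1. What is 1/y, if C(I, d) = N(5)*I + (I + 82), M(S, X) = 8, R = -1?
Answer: -1641619/824008 ≈ -1.9922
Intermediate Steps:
C(I, d) = 82 (C(I, d) = -I + (I + 82) = -I + (82 + I) = 82)
y = -824008/1641619 (y = 82/43624 - 24875/49372 = 82*(1/43624) - 24875*1/49372 = 1/532 - 24875/49372 = -824008/1641619 ≈ -0.50195)
1/y = 1/(-824008/1641619) = -1641619/824008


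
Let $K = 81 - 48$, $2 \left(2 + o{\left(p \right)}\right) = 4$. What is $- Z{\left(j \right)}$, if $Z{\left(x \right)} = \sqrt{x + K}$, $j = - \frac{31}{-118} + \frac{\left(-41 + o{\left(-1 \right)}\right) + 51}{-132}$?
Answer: $- \frac{\sqrt{125805405}}{1947} \approx -5.7608$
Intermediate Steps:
$o{\left(p \right)} = 0$ ($o{\left(p \right)} = -2 + \frac{1}{2} \cdot 4 = -2 + 2 = 0$)
$K = 33$
$j = \frac{364}{1947}$ ($j = - \frac{31}{-118} + \frac{\left(-41 + 0\right) + 51}{-132} = \left(-31\right) \left(- \frac{1}{118}\right) + \left(-41 + 51\right) \left(- \frac{1}{132}\right) = \frac{31}{118} + 10 \left(- \frac{1}{132}\right) = \frac{31}{118} - \frac{5}{66} = \frac{364}{1947} \approx 0.18695$)
$Z{\left(x \right)} = \sqrt{33 + x}$ ($Z{\left(x \right)} = \sqrt{x + 33} = \sqrt{33 + x}$)
$- Z{\left(j \right)} = - \sqrt{33 + \frac{364}{1947}} = - \sqrt{\frac{64615}{1947}} = - \frac{\sqrt{125805405}}{1947}$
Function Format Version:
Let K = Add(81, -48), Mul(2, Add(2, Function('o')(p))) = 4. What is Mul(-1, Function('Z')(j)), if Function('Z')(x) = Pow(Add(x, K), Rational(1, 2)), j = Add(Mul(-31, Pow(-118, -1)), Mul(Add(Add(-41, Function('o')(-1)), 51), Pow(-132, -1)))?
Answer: Mul(Rational(-1, 1947), Pow(125805405, Rational(1, 2))) ≈ -5.7608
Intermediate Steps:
Function('o')(p) = 0 (Function('o')(p) = Add(-2, Mul(Rational(1, 2), 4)) = Add(-2, 2) = 0)
K = 33
j = Rational(364, 1947) (j = Add(Mul(-31, Pow(-118, -1)), Mul(Add(Add(-41, 0), 51), Pow(-132, -1))) = Add(Mul(-31, Rational(-1, 118)), Mul(Add(-41, 51), Rational(-1, 132))) = Add(Rational(31, 118), Mul(10, Rational(-1, 132))) = Add(Rational(31, 118), Rational(-5, 66)) = Rational(364, 1947) ≈ 0.18695)
Function('Z')(x) = Pow(Add(33, x), Rational(1, 2)) (Function('Z')(x) = Pow(Add(x, 33), Rational(1, 2)) = Pow(Add(33, x), Rational(1, 2)))
Mul(-1, Function('Z')(j)) = Mul(-1, Pow(Add(33, Rational(364, 1947)), Rational(1, 2))) = Mul(-1, Pow(Rational(64615, 1947), Rational(1, 2))) = Mul(-1, Mul(Rational(1, 1947), Pow(125805405, Rational(1, 2)))) = Mul(Rational(-1, 1947), Pow(125805405, Rational(1, 2)))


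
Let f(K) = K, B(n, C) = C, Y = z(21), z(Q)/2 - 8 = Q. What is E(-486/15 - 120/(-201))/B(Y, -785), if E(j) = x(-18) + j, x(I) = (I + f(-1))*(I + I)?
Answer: -218486/262975 ≈ -0.83082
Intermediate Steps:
z(Q) = 16 + 2*Q
Y = 58 (Y = 16 + 2*21 = 16 + 42 = 58)
x(I) = 2*I*(-1 + I) (x(I) = (I - 1)*(I + I) = (-1 + I)*(2*I) = 2*I*(-1 + I))
E(j) = 684 + j (E(j) = 2*(-18)*(-1 - 18) + j = 2*(-18)*(-19) + j = 684 + j)
E(-486/15 - 120/(-201))/B(Y, -785) = (684 + (-486/15 - 120/(-201)))/(-785) = (684 + (-486*1/15 - 120*(-1/201)))*(-1/785) = (684 + (-162/5 + 40/67))*(-1/785) = (684 - 10654/335)*(-1/785) = (218486/335)*(-1/785) = -218486/262975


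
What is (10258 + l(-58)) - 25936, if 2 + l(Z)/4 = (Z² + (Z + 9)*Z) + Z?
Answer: 8906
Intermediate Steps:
l(Z) = -8 + 4*Z + 4*Z² + 4*Z*(9 + Z) (l(Z) = -8 + 4*((Z² + (Z + 9)*Z) + Z) = -8 + 4*((Z² + (9 + Z)*Z) + Z) = -8 + 4*((Z² + Z*(9 + Z)) + Z) = -8 + 4*(Z + Z² + Z*(9 + Z)) = -8 + (4*Z + 4*Z² + 4*Z*(9 + Z)) = -8 + 4*Z + 4*Z² + 4*Z*(9 + Z))
(10258 + l(-58)) - 25936 = (10258 + (-8 + 8*(-58)² + 40*(-58))) - 25936 = (10258 + (-8 + 8*3364 - 2320)) - 25936 = (10258 + (-8 + 26912 - 2320)) - 25936 = (10258 + 24584) - 25936 = 34842 - 25936 = 8906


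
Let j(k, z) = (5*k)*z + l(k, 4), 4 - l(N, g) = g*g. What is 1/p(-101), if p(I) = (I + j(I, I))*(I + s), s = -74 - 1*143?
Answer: -1/16183656 ≈ -6.1791e-8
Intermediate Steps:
l(N, g) = 4 - g**2 (l(N, g) = 4 - g*g = 4 - g**2)
j(k, z) = -12 + 5*k*z (j(k, z) = (5*k)*z + (4 - 1*4**2) = 5*k*z + (4 - 1*16) = 5*k*z + (4 - 16) = 5*k*z - 12 = -12 + 5*k*z)
s = -217 (s = -74 - 143 = -217)
p(I) = (-217 + I)*(-12 + I + 5*I**2) (p(I) = (I + (-12 + 5*I*I))*(I - 217) = (I + (-12 + 5*I**2))*(-217 + I) = (-12 + I + 5*I**2)*(-217 + I) = (-217 + I)*(-12 + I + 5*I**2))
1/p(-101) = 1/(2604 - 1084*(-101)**2 - 229*(-101) + 5*(-101)**3) = 1/(2604 - 1084*10201 + 23129 + 5*(-1030301)) = 1/(2604 - 11057884 + 23129 - 5151505) = 1/(-16183656) = -1/16183656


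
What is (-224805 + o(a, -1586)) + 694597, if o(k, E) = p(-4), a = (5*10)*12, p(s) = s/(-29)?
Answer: 13623972/29 ≈ 4.6979e+5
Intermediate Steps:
p(s) = -s/29 (p(s) = s*(-1/29) = -s/29)
a = 600 (a = 50*12 = 600)
o(k, E) = 4/29 (o(k, E) = -1/29*(-4) = 4/29)
(-224805 + o(a, -1586)) + 694597 = (-224805 + 4/29) + 694597 = -6519341/29 + 694597 = 13623972/29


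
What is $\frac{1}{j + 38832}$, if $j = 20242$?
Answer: $\frac{1}{59074} \approx 1.6928 \cdot 10^{-5}$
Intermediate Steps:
$\frac{1}{j + 38832} = \frac{1}{20242 + 38832} = \frac{1}{59074}$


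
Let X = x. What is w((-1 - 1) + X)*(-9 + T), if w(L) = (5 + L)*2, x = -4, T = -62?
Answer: 142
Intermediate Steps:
X = -4
w(L) = 10 + 2*L
w((-1 - 1) + X)*(-9 + T) = (10 + 2*((-1 - 1) - 4))*(-9 - 62) = (10 + 2*(-2 - 4))*(-71) = (10 + 2*(-6))*(-71) = (10 - 12)*(-71) = -2*(-71) = 142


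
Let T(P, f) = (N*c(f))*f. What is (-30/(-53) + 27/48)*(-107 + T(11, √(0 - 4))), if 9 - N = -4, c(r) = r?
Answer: -2871/16 ≈ -179.44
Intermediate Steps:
N = 13 (N = 9 - 1*(-4) = 9 + 4 = 13)
T(P, f) = 13*f² (T(P, f) = (13*f)*f = 13*f²)
(-30/(-53) + 27/48)*(-107 + T(11, √(0 - 4))) = (-30/(-53) + 27/48)*(-107 + 13*(√(0 - 4))²) = (-30*(-1/53) + 27*(1/48))*(-107 + 13*(√(-4))²) = (30/53 + 9/16)*(-107 + 13*(2*I)²) = 957*(-107 + 13*(-4))/848 = 957*(-107 - 52)/848 = (957/848)*(-159) = -2871/16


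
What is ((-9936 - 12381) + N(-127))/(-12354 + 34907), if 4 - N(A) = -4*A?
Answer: -22821/22553 ≈ -1.0119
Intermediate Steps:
N(A) = 4 + 4*A (N(A) = 4 - (-4)*A = 4 + 4*A)
((-9936 - 12381) + N(-127))/(-12354 + 34907) = ((-9936 - 12381) + (4 + 4*(-127)))/(-12354 + 34907) = (-22317 + (4 - 508))/22553 = (-22317 - 504)*(1/22553) = -22821*1/22553 = -22821/22553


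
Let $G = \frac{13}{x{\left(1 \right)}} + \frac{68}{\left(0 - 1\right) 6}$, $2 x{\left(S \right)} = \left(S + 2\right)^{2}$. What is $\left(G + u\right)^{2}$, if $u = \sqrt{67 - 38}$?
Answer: $\frac{8125}{81} - \frac{152 \sqrt{29}}{9} \approx 9.3592$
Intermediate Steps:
$x{\left(S \right)} = \frac{\left(2 + S\right)^{2}}{2}$ ($x{\left(S \right)} = \frac{\left(S + 2\right)^{2}}{2} = \frac{\left(2 + S\right)^{2}}{2}$)
$u = \sqrt{29} \approx 5.3852$
$G = - \frac{76}{9}$ ($G = \frac{13}{\frac{1}{2} \left(2 + 1\right)^{2}} + \frac{68}{\left(0 - 1\right) 6} = \frac{13}{\frac{1}{2} \cdot 3^{2}} + \frac{68}{\left(-1\right) 6} = \frac{13}{\frac{1}{2} \cdot 9} + \frac{68}{-6} = \frac{13}{\frac{9}{2}} + 68 \left(- \frac{1}{6}\right) = 13 \cdot \frac{2}{9} - \frac{34}{3} = \frac{26}{9} - \frac{34}{3} = - \frac{76}{9} \approx -8.4444$)
$\left(G + u\right)^{2} = \left(- \frac{76}{9} + \sqrt{29}\right)^{2}$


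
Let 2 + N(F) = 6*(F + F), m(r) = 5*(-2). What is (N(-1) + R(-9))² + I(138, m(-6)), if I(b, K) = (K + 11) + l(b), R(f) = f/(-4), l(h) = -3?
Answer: 2177/16 ≈ 136.06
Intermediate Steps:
m(r) = -10
R(f) = -f/4 (R(f) = f*(-¼) = -f/4)
I(b, K) = 8 + K (I(b, K) = (K + 11) - 3 = (11 + K) - 3 = 8 + K)
N(F) = -2 + 12*F (N(F) = -2 + 6*(F + F) = -2 + 6*(2*F) = -2 + 12*F)
(N(-1) + R(-9))² + I(138, m(-6)) = ((-2 + 12*(-1)) - ¼*(-9))² + (8 - 10) = ((-2 - 12) + 9/4)² - 2 = (-14 + 9/4)² - 2 = (-47/4)² - 2 = 2209/16 - 2 = 2177/16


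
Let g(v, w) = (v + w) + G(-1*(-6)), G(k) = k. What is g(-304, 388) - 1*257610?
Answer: -257520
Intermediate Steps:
g(v, w) = 6 + v + w (g(v, w) = (v + w) - 1*(-6) = (v + w) + 6 = 6 + v + w)
g(-304, 388) - 1*257610 = (6 - 304 + 388) - 1*257610 = 90 - 257610 = -257520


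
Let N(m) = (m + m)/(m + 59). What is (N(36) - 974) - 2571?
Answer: -336703/95 ≈ -3544.2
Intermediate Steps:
N(m) = 2*m/(59 + m) (N(m) = (2*m)/(59 + m) = 2*m/(59 + m))
(N(36) - 974) - 2571 = (2*36/(59 + 36) - 974) - 2571 = (2*36/95 - 974) - 2571 = (2*36*(1/95) - 974) - 2571 = (72/95 - 974) - 2571 = -92458/95 - 2571 = -336703/95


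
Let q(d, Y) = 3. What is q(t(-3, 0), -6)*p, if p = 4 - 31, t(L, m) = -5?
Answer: -81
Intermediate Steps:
p = -27
q(t(-3, 0), -6)*p = 3*(-27) = -81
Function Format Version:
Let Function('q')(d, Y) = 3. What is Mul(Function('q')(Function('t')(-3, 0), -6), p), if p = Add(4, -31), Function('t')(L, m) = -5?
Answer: -81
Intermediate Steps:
p = -27
Mul(Function('q')(Function('t')(-3, 0), -6), p) = Mul(3, -27) = -81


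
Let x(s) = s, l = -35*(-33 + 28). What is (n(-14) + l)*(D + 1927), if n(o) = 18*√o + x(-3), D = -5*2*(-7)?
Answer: 343484 + 35946*I*√14 ≈ 3.4348e+5 + 1.345e+5*I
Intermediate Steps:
l = 175 (l = -35*(-5) = 175)
D = 70 (D = -10*(-7) = 70)
n(o) = -3 + 18*√o (n(o) = 18*√o - 3 = -3 + 18*√o)
(n(-14) + l)*(D + 1927) = ((-3 + 18*√(-14)) + 175)*(70 + 1927) = ((-3 + 18*(I*√14)) + 175)*1997 = ((-3 + 18*I*√14) + 175)*1997 = (172 + 18*I*√14)*1997 = 343484 + 35946*I*√14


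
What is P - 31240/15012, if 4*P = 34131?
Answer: 128062403/15012 ≈ 8530.7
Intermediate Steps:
P = 34131/4 (P = (1/4)*34131 = 34131/4 ≈ 8532.8)
P - 31240/15012 = 34131/4 - 31240/15012 = 34131/4 - 1*7810/3753 = 34131/4 - 7810/3753 = 128062403/15012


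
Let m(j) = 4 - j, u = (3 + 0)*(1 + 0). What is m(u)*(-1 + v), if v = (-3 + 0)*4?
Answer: -13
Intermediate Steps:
u = 3 (u = 3*1 = 3)
v = -12 (v = -3*4 = -12)
m(u)*(-1 + v) = (4 - 1*3)*(-1 - 12) = (4 - 3)*(-13) = 1*(-13) = -13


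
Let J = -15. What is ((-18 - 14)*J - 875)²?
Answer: 156025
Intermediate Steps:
((-18 - 14)*J - 875)² = ((-18 - 14)*(-15) - 875)² = (-32*(-15) - 875)² = (480 - 875)² = (-395)² = 156025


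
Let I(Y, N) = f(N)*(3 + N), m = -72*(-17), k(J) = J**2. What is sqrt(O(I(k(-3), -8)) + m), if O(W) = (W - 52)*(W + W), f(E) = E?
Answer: 2*sqrt(66) ≈ 16.248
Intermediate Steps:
m = 1224
I(Y, N) = N*(3 + N)
O(W) = 2*W*(-52 + W) (O(W) = (-52 + W)*(2*W) = 2*W*(-52 + W))
sqrt(O(I(k(-3), -8)) + m) = sqrt(2*(-8*(3 - 8))*(-52 - 8*(3 - 8)) + 1224) = sqrt(2*(-8*(-5))*(-52 - 8*(-5)) + 1224) = sqrt(2*40*(-52 + 40) + 1224) = sqrt(2*40*(-12) + 1224) = sqrt(-960 + 1224) = sqrt(264) = 2*sqrt(66)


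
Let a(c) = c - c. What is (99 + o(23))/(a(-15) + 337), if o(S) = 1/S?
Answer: 2278/7751 ≈ 0.29390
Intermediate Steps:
a(c) = 0
(99 + o(23))/(a(-15) + 337) = (99 + 1/23)/(0 + 337) = (99 + 1/23)/337 = (2278/23)*(1/337) = 2278/7751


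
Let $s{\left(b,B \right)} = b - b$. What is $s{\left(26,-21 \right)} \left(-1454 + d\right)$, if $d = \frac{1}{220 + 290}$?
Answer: $0$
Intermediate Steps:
$s{\left(b,B \right)} = 0$
$d = \frac{1}{510} \approx 0.0019608$
$s{\left(26,-21 \right)} \left(-1454 + d\right) = 0 \left(-1454 + \frac{1}{510}\right) = 0 \left(- \frac{741539}{510}\right) = 0$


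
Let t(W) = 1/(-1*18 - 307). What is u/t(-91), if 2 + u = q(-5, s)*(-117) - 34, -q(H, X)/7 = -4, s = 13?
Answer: 1076400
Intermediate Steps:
q(H, X) = 28 (q(H, X) = -7*(-4) = 28)
t(W) = -1/325 (t(W) = 1/(-18 - 307) = 1/(-325) = -1/325)
u = -3312 (u = -2 + (28*(-117) - 34) = -2 + (-3276 - 34) = -2 - 3310 = -3312)
u/t(-91) = -3312/(-1/325) = -3312*(-325) = 1076400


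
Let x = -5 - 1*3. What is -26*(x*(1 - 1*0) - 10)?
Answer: 468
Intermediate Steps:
x = -8 (x = -5 - 3 = -8)
-26*(x*(1 - 1*0) - 10) = -26*(-8*(1 - 1*0) - 10) = -26*(-8*(1 + 0) - 10) = -26*(-8*1 - 10) = -26*(-8 - 10) = -26*(-18) = 468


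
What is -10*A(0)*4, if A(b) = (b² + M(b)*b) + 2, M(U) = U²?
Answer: -80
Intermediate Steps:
A(b) = 2 + b² + b³ (A(b) = (b² + b²*b) + 2 = (b² + b³) + 2 = 2 + b² + b³)
-10*A(0)*4 = -10*(2 + 0² + 0³)*4 = -10*(2 + 0 + 0)*4 = -10*2*4 = -20*4 = -80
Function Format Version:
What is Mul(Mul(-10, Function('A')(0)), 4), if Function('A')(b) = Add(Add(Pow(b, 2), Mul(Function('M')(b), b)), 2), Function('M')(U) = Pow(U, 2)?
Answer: -80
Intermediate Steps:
Function('A')(b) = Add(2, Pow(b, 2), Pow(b, 3)) (Function('A')(b) = Add(Add(Pow(b, 2), Mul(Pow(b, 2), b)), 2) = Add(Add(Pow(b, 2), Pow(b, 3)), 2) = Add(2, Pow(b, 2), Pow(b, 3)))
Mul(Mul(-10, Function('A')(0)), 4) = Mul(Mul(-10, Add(2, Pow(0, 2), Pow(0, 3))), 4) = Mul(Mul(-10, Add(2, 0, 0)), 4) = Mul(Mul(-10, 2), 4) = Mul(-20, 4) = -80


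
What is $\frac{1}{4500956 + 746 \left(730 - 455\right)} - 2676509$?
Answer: $- \frac{12595935063953}{4706106} \approx -2.6765 \cdot 10^{6}$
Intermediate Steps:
$\frac{1}{4500956 + 746 \left(730 - 455\right)} - 2676509 = \frac{1}{4500956 + 746 \cdot 275} - 2676509 = \frac{1}{4500956 + 205150} - 2676509 = \frac{1}{4706106} - 2676509 = - \frac{12595935063953}{4706106}$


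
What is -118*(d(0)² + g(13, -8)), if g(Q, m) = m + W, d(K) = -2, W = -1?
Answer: 590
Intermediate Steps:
g(Q, m) = -1 + m (g(Q, m) = m - 1 = -1 + m)
-118*(d(0)² + g(13, -8)) = -118*((-2)² + (-1 - 8)) = -118*(4 - 9) = -118*(-5) = 590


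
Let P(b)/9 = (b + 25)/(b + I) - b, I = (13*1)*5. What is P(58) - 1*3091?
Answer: -147884/41 ≈ -3606.9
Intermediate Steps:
I = 65 (I = 13*5 = 65)
P(b) = -9*b + 9*(25 + b)/(65 + b) (P(b) = 9*((b + 25)/(b + 65) - b) = 9*((25 + b)/(65 + b) - b) = 9*(-b + (25 + b)/(65 + b)) = -9*b + 9*(25 + b)/(65 + b))
P(58) - 1*3091 = 9*(25 - 1*58**2 - 64*58)/(65 + 58) - 1*3091 = 9*(25 - 1*3364 - 3712)/123 - 3091 = 9*(1/123)*(25 - 3364 - 3712) - 3091 = 9*(1/123)*(-7051) - 3091 = -21153/41 - 3091 = -147884/41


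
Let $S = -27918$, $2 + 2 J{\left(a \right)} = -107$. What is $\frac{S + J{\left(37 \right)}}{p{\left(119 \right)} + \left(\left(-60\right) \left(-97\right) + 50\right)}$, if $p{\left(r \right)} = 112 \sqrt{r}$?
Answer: $- \frac{164198575}{32964164} + \frac{783230 \sqrt{119}}{8241041} \approx -3.9444$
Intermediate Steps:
$J{\left(a \right)} = - \frac{109}{2}$ ($J{\left(a \right)} = -1 + \frac{1}{2} \left(-107\right) = -1 - \frac{107}{2} = - \frac{109}{2}$)
$\frac{S + J{\left(37 \right)}}{p{\left(119 \right)} + \left(\left(-60\right) \left(-97\right) + 50\right)} = \frac{-27918 - \frac{109}{2}}{112 \sqrt{119} + \left(\left(-60\right) \left(-97\right) + 50\right)} = - \frac{55945}{2 \left(112 \sqrt{119} + \left(5820 + 50\right)\right)} = - \frac{55945}{2 \left(112 \sqrt{119} + 5870\right)} = - \frac{55945}{2 \left(5870 + 112 \sqrt{119}\right)}$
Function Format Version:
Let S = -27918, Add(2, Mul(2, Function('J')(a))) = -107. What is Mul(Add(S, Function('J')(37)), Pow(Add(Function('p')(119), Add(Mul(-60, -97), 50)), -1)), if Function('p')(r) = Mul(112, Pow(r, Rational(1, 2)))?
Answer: Add(Rational(-164198575, 32964164), Mul(Rational(783230, 8241041), Pow(119, Rational(1, 2)))) ≈ -3.9444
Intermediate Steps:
Function('J')(a) = Rational(-109, 2) (Function('J')(a) = Add(-1, Mul(Rational(1, 2), -107)) = Add(-1, Rational(-107, 2)) = Rational(-109, 2))
Mul(Add(S, Function('J')(37)), Pow(Add(Function('p')(119), Add(Mul(-60, -97), 50)), -1)) = Mul(Add(-27918, Rational(-109, 2)), Pow(Add(Mul(112, Pow(119, Rational(1, 2))), Add(Mul(-60, -97), 50)), -1)) = Mul(Rational(-55945, 2), Pow(Add(Mul(112, Pow(119, Rational(1, 2))), Add(5820, 50)), -1)) = Mul(Rational(-55945, 2), Pow(Add(Mul(112, Pow(119, Rational(1, 2))), 5870), -1)) = Mul(Rational(-55945, 2), Pow(Add(5870, Mul(112, Pow(119, Rational(1, 2)))), -1))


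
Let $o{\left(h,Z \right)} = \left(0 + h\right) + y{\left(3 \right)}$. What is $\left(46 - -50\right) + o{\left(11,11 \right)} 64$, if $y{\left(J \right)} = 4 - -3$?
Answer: $1248$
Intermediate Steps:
$y{\left(J \right)} = 7$ ($y{\left(J \right)} = 4 + 3 = 7$)
$o{\left(h,Z \right)} = 7 + h$ ($o{\left(h,Z \right)} = \left(0 + h\right) + 7 = h + 7 = 7 + h$)
$\left(46 - -50\right) + o{\left(11,11 \right)} 64 = \left(46 - -50\right) + \left(7 + 11\right) 64 = \left(46 + 50\right) + 18 \cdot 64 = 96 + 1152 = 1248$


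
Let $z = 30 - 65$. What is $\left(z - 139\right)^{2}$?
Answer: $30276$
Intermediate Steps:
$z = -35$ ($z = 30 - 65 = -35$)
$\left(z - 139\right)^{2} = \left(-35 - 139\right)^{2} = \left(-174\right)^{2} = 30276$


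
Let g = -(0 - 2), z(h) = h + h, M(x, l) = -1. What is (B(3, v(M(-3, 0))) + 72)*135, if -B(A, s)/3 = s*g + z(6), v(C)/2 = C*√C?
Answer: 4860 + 1620*I ≈ 4860.0 + 1620.0*I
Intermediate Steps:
z(h) = 2*h
g = 2 (g = -1*(-2) = 2)
v(C) = 2*C^(3/2) (v(C) = 2*(C*√C) = 2*C^(3/2))
B(A, s) = -36 - 6*s (B(A, s) = -3*(s*2 + 2*6) = -3*(2*s + 12) = -3*(12 + 2*s) = -36 - 6*s)
(B(3, v(M(-3, 0))) + 72)*135 = ((-36 - 12*(-1)^(3/2)) + 72)*135 = ((-36 - 12*(-I)) + 72)*135 = ((-36 - (-12)*I) + 72)*135 = ((-36 + 12*I) + 72)*135 = (36 + 12*I)*135 = 4860 + 1620*I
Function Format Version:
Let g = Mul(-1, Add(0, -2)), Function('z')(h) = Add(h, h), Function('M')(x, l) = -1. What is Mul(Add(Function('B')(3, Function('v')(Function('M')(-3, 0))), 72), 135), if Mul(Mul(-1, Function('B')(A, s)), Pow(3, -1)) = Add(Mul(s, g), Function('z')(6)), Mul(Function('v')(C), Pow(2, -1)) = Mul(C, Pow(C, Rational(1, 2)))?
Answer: Add(4860, Mul(1620, I)) ≈ Add(4860.0, Mul(1620.0, I))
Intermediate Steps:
Function('z')(h) = Mul(2, h)
g = 2 (g = Mul(-1, -2) = 2)
Function('v')(C) = Mul(2, Pow(C, Rational(3, 2))) (Function('v')(C) = Mul(2, Mul(C, Pow(C, Rational(1, 2)))) = Mul(2, Pow(C, Rational(3, 2))))
Function('B')(A, s) = Add(-36, Mul(-6, s)) (Function('B')(A, s) = Mul(-3, Add(Mul(s, 2), Mul(2, 6))) = Mul(-3, Add(Mul(2, s), 12)) = Mul(-3, Add(12, Mul(2, s))) = Add(-36, Mul(-6, s)))
Mul(Add(Function('B')(3, Function('v')(Function('M')(-3, 0))), 72), 135) = Mul(Add(Add(-36, Mul(-6, Mul(2, Pow(-1, Rational(3, 2))))), 72), 135) = Mul(Add(Add(-36, Mul(-6, Mul(2, Mul(-1, I)))), 72), 135) = Mul(Add(Add(-36, Mul(-6, Mul(-2, I))), 72), 135) = Mul(Add(Add(-36, Mul(12, I)), 72), 135) = Mul(Add(36, Mul(12, I)), 135) = Add(4860, Mul(1620, I))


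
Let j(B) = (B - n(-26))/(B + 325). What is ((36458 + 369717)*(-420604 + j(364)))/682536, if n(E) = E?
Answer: -4527222894425/18087204 ≈ -2.5030e+5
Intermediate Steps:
j(B) = (26 + B)/(325 + B) (j(B) = (B - 1*(-26))/(B + 325) = (B + 26)/(325 + B) = (26 + B)/(325 + B))
((36458 + 369717)*(-420604 + j(364)))/682536 = ((36458 + 369717)*(-420604 + (26 + 364)/(325 + 364)))/682536 = (406175*(-420604 + 390/689))*(1/682536) = (406175*(-420604 + (1/689)*390))*(1/682536) = (406175*(-420604 + 30/53))*(1/682536) = (406175*(-22291982/53))*(1/682536) = -9054445788850/53*1/682536 = -4527222894425/18087204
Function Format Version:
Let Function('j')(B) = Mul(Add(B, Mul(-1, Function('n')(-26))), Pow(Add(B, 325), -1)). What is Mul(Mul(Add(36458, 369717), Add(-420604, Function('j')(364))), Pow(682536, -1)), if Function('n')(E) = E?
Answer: Rational(-4527222894425, 18087204) ≈ -2.5030e+5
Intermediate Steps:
Function('j')(B) = Mul(Pow(Add(325, B), -1), Add(26, B)) (Function('j')(B) = Mul(Add(B, Mul(-1, -26)), Pow(Add(B, 325), -1)) = Mul(Add(B, 26), Pow(Add(325, B), -1)) = Mul(Add(26, B), Pow(Add(325, B), -1)) = Mul(Pow(Add(325, B), -1), Add(26, B)))
Mul(Mul(Add(36458, 369717), Add(-420604, Function('j')(364))), Pow(682536, -1)) = Mul(Mul(Add(36458, 369717), Add(-420604, Mul(Pow(Add(325, 364), -1), Add(26, 364)))), Pow(682536, -1)) = Mul(Mul(406175, Add(-420604, Mul(Pow(689, -1), 390))), Rational(1, 682536)) = Mul(Mul(406175, Add(-420604, Mul(Rational(1, 689), 390))), Rational(1, 682536)) = Mul(Mul(406175, Add(-420604, Rational(30, 53))), Rational(1, 682536)) = Mul(Mul(406175, Rational(-22291982, 53)), Rational(1, 682536)) = Mul(Rational(-9054445788850, 53), Rational(1, 682536)) = Rational(-4527222894425, 18087204)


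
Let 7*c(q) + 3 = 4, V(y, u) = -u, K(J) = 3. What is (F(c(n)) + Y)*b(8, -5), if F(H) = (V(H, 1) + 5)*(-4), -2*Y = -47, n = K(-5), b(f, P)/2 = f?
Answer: 120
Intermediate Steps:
b(f, P) = 2*f
n = 3
c(q) = ⅐ (c(q) = -3/7 + (⅐)*4 = -3/7 + 4/7 = ⅐)
Y = 47/2 (Y = -½*(-47) = 47/2 ≈ 23.500)
F(H) = -16 (F(H) = (-1*1 + 5)*(-4) = (-1 + 5)*(-4) = 4*(-4) = -16)
(F(c(n)) + Y)*b(8, -5) = (-16 + 47/2)*(2*8) = (15/2)*16 = 120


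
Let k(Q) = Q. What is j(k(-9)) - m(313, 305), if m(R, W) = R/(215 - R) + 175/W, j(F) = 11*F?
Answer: -576159/5978 ≈ -96.380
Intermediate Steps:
m(R, W) = 175/W + R/(215 - R)
j(k(-9)) - m(313, 305) = 11*(-9) - (-37625 + 175*313 - 1*313*305)/(305*(-215 + 313)) = -99 - (-37625 + 54775 - 95465)/(305*98) = -99 - (-78315)/(305*98) = -99 - 1*(-15663/5978) = -99 + 15663/5978 = -576159/5978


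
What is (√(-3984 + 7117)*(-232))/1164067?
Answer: -232*√3133/1164067 ≈ -0.011156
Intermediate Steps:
(√(-3984 + 7117)*(-232))/1164067 = (√3133*(-232))*(1/1164067) = -232*√3133*(1/1164067) = -232*√3133/1164067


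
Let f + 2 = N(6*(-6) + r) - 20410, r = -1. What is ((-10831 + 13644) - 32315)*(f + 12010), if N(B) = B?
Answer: 248967378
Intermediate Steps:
f = -20449 (f = -2 + ((6*(-6) - 1) - 20410) = -2 + ((-36 - 1) - 20410) = -2 + (-37 - 20410) = -2 - 20447 = -20449)
((-10831 + 13644) - 32315)*(f + 12010) = ((-10831 + 13644) - 32315)*(-20449 + 12010) = (2813 - 32315)*(-8439) = -29502*(-8439) = 248967378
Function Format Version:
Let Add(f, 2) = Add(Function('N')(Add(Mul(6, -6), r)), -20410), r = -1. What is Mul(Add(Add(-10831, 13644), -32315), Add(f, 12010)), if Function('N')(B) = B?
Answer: 248967378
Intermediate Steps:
f = -20449 (f = Add(-2, Add(Add(Mul(6, -6), -1), -20410)) = Add(-2, Add(Add(-36, -1), -20410)) = Add(-2, Add(-37, -20410)) = Add(-2, -20447) = -20449)
Mul(Add(Add(-10831, 13644), -32315), Add(f, 12010)) = Mul(Add(Add(-10831, 13644), -32315), Add(-20449, 12010)) = Mul(Add(2813, -32315), -8439) = Mul(-29502, -8439) = 248967378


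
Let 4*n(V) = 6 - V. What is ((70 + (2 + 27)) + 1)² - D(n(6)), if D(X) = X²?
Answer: 10000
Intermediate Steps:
n(V) = 3/2 - V/4 (n(V) = (6 - V)/4 = 3/2 - V/4)
((70 + (2 + 27)) + 1)² - D(n(6)) = ((70 + (2 + 27)) + 1)² - (3/2 - ¼*6)² = ((70 + 29) + 1)² - (3/2 - 3/2)² = (99 + 1)² - 1*0² = 100² - 1*0 = 10000 + 0 = 10000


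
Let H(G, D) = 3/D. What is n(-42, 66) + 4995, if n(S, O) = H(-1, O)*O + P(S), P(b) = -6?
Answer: 4992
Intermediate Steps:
n(S, O) = -3 (n(S, O) = (3/O)*O - 6 = 3 - 6 = -3)
n(-42, 66) + 4995 = -3 + 4995 = 4992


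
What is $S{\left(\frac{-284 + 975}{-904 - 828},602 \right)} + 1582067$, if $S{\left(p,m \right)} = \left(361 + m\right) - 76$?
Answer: $1582954$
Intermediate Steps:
$S{\left(p,m \right)} = 285 + m$
$S{\left(\frac{-284 + 975}{-904 - 828},602 \right)} + 1582067 = \left(285 + 602\right) + 1582067 = 887 + 1582067 = 1582954$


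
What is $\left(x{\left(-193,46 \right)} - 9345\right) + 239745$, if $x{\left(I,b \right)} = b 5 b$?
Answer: $240980$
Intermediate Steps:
$x{\left(I,b \right)} = 5 b^{2}$ ($x{\left(I,b \right)} = 5 b b = 5 b^{2}$)
$\left(x{\left(-193,46 \right)} - 9345\right) + 239745 = \left(5 \cdot 46^{2} - 9345\right) + 239745 = \left(5 \cdot 2116 - 9345\right) + 239745 = \left(10580 - 9345\right) + 239745 = 1235 + 239745 = 240980$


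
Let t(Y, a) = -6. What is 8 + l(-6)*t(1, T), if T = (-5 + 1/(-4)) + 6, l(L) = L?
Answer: 44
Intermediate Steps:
T = 3/4 (T = (-5 - 1/4) + 6 = -21/4 + 6 = 3/4 ≈ 0.75000)
8 + l(-6)*t(1, T) = 8 - 6*(-6) = 8 + 36 = 44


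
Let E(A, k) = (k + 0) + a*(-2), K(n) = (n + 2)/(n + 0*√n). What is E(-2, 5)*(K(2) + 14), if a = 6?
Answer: -112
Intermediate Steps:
K(n) = (2 + n)/n (K(n) = (2 + n)/(n + 0) = (2 + n)/n)
E(A, k) = -12 + k (E(A, k) = (k + 0) + 6*(-2) = k - 12 = -12 + k)
E(-2, 5)*(K(2) + 14) = (-12 + 5)*((2 + 2)/2 + 14) = -7*((½)*4 + 14) = -7*(2 + 14) = -7*16 = -112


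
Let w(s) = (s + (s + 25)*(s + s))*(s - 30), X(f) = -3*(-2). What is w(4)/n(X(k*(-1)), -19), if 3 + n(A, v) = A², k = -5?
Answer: -6136/33 ≈ -185.94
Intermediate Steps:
X(f) = 6
w(s) = (-30 + s)*(s + 2*s*(25 + s)) (w(s) = (s + (25 + s)*(2*s))*(-30 + s) = (s + 2*s*(25 + s))*(-30 + s) = (-30 + s)*(s + 2*s*(25 + s)))
n(A, v) = -3 + A²
w(4)/n(X(k*(-1)), -19) = (4*(-1530 - 9*4 + 2*4²))/(-3 + 6²) = (4*(-1530 - 36 + 2*16))/(-3 + 36) = (4*(-1530 - 36 + 32))/33 = (4*(-1534))*(1/33) = -6136*1/33 = -6136/33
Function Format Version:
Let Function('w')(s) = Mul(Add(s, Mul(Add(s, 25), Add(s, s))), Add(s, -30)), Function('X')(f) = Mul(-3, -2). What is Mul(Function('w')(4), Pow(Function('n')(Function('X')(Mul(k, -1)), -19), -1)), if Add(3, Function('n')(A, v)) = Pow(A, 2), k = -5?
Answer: Rational(-6136, 33) ≈ -185.94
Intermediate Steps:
Function('X')(f) = 6
Function('w')(s) = Mul(Add(-30, s), Add(s, Mul(2, s, Add(25, s)))) (Function('w')(s) = Mul(Add(s, Mul(Add(25, s), Mul(2, s))), Add(-30, s)) = Mul(Add(s, Mul(2, s, Add(25, s))), Add(-30, s)) = Mul(Add(-30, s), Add(s, Mul(2, s, Add(25, s)))))
Function('n')(A, v) = Add(-3, Pow(A, 2))
Mul(Function('w')(4), Pow(Function('n')(Function('X')(Mul(k, -1)), -19), -1)) = Mul(Mul(4, Add(-1530, Mul(-9, 4), Mul(2, Pow(4, 2)))), Pow(Add(-3, Pow(6, 2)), -1)) = Mul(Mul(4, Add(-1530, -36, Mul(2, 16))), Pow(Add(-3, 36), -1)) = Mul(Mul(4, Add(-1530, -36, 32)), Pow(33, -1)) = Mul(Mul(4, -1534), Rational(1, 33)) = Mul(-6136, Rational(1, 33)) = Rational(-6136, 33)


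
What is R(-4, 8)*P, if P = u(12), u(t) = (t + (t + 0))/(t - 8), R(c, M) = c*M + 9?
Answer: -138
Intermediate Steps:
R(c, M) = 9 + M*c (R(c, M) = M*c + 9 = 9 + M*c)
u(t) = 2*t/(-8 + t) (u(t) = (t + t)/(-8 + t) = (2*t)/(-8 + t) = 2*t/(-8 + t))
P = 6 (P = 2*12/(-8 + 12) = 2*12/4 = 2*12*(1/4) = 6)
R(-4, 8)*P = (9 + 8*(-4))*6 = (9 - 32)*6 = -23*6 = -138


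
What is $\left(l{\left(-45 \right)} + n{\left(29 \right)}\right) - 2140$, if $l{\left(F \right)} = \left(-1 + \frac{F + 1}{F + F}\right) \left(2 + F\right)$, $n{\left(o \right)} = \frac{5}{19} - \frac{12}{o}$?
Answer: $- \frac{52520096}{24795} \approx -2118.2$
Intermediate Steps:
$n{\left(o \right)} = \frac{5}{19} - \frac{12}{o}$ ($n{\left(o \right)} = 5 \cdot \frac{1}{19} - \frac{12}{o} = \frac{5}{19} - \frac{12}{o}$)
$l{\left(F \right)} = \left(-1 + \frac{1 + F}{2 F}\right) \left(2 + F\right)$
$\left(l{\left(-45 \right)} + n{\left(29 \right)}\right) - 2140 = \left(\frac{2 - -45 - \left(-45\right)^{2}}{2 \left(-45\right)} + \left(\frac{5}{19} - \frac{12}{29}\right)\right) - 2140 = \left(\frac{1}{2} \left(- \frac{1}{45}\right) \left(2 + 45 - 2025\right) + \left(\frac{5}{19} - \frac{12}{29}\right)\right) - 2140 = \left(\frac{1}{2} \left(- \frac{1}{45}\right) \left(-1978\right) - \frac{83}{551}\right) - 2140 = \left(\frac{989}{45} - \frac{83}{551}\right) - 2140 = \frac{541204}{24795} - 2140 = - \frac{52520096}{24795}$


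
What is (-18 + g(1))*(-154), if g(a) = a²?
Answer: 2618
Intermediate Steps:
(-18 + g(1))*(-154) = (-18 + 1²)*(-154) = (-18 + 1)*(-154) = -17*(-154) = 2618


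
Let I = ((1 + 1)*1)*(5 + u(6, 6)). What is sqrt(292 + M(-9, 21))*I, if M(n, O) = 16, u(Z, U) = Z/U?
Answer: 24*sqrt(77) ≈ 210.60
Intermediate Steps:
I = 12 (I = ((1 + 1)*1)*(5 + 6/6) = (2*1)*(5 + 6*(1/6)) = 2*(5 + 1) = 2*6 = 12)
sqrt(292 + M(-9, 21))*I = sqrt(292 + 16)*12 = sqrt(308)*12 = (2*sqrt(77))*12 = 24*sqrt(77)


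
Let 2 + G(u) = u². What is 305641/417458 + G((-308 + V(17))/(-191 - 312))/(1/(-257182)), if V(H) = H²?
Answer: 54288769707668661/105620631122 ≈ 5.1400e+5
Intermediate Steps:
G(u) = -2 + u²
305641/417458 + G((-308 + V(17))/(-191 - 312))/(1/(-257182)) = 305641/417458 + (-2 + ((-308 + 17²)/(-191 - 312))²)/(1/(-257182)) = 305641*(1/417458) + (-2 + ((-308 + 289)/(-503))²)/(-1/257182) = 305641/417458 + (-2 + (-19*(-1/503))²)*(-257182) = 305641/417458 + (-2 + (19/503)²)*(-257182) = 305641/417458 + (-2 + 361/253009)*(-257182) = 305641/417458 - 505657/253009*(-257182) = 305641/417458 + 130045878574/253009 = 54288769707668661/105620631122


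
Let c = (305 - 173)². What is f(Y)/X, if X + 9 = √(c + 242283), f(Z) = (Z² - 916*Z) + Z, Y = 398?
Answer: -308649/43271 - 102883*√259707/129813 ≈ -411.03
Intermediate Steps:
f(Z) = Z² - 915*Z
c = 17424 (c = 132² = 17424)
X = -9 + √259707 (X = -9 + √(17424 + 242283) = -9 + √259707 ≈ 500.61)
f(Y)/X = (398*(-915 + 398))/(-9 + √259707) = (398*(-517))/(-9 + √259707) = -205766/(-9 + √259707)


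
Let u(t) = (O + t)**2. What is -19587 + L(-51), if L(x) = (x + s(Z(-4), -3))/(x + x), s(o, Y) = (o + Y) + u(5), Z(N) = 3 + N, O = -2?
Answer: -998914/51 ≈ -19587.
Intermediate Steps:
u(t) = (-2 + t)**2
s(o, Y) = 9 + Y + o (s(o, Y) = (o + Y) + (-2 + 5)**2 = (Y + o) + 3**2 = (Y + o) + 9 = 9 + Y + o)
L(x) = (5 + x)/(2*x) (L(x) = (x + (9 - 3 + (3 - 4)))/(x + x) = (x + (9 - 3 - 1))/((2*x)) = (x + 5)*(1/(2*x)) = (5 + x)*(1/(2*x)) = (5 + x)/(2*x))
-19587 + L(-51) = -19587 + (1/2)*(5 - 51)/(-51) = -19587 + (1/2)*(-1/51)*(-46) = -19587 + 23/51 = -998914/51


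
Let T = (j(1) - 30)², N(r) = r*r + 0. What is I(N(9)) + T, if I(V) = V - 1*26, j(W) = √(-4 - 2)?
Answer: 949 - 60*I*√6 ≈ 949.0 - 146.97*I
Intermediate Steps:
j(W) = I*√6 (j(W) = √(-6) = I*√6)
N(r) = r² (N(r) = r² + 0 = r²)
I(V) = -26 + V (I(V) = V - 26 = -26 + V)
T = (-30 + I*√6)² (T = (I*√6 - 30)² = (-30 + I*√6)² ≈ 894.0 - 146.97*I)
I(N(9)) + T = (-26 + 9²) + (30 - I*√6)² = (-26 + 81) + (30 - I*√6)² = 55 + (30 - I*√6)²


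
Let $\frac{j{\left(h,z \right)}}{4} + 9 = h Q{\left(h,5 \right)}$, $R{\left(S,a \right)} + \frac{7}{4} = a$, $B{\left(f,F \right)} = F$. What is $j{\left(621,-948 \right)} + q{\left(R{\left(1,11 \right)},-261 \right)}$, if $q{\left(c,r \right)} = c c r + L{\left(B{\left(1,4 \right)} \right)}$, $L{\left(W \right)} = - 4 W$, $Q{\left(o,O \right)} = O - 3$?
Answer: $- \frac{278653}{16} \approx -17416.0$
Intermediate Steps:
$Q{\left(o,O \right)} = -3 + O$
$R{\left(S,a \right)} = - \frac{7}{4} + a$
$j{\left(h,z \right)} = -36 + 8 h$ ($j{\left(h,z \right)} = -36 + 4 h \left(-3 + 5\right) = -36 + 4 h 2 = -36 + 4 \cdot 2 h = -36 + 8 h$)
$q{\left(c,r \right)} = -16 + r c^{2}$ ($q{\left(c,r \right)} = c c r - 16 = c^{2} r - 16 = r c^{2} - 16 = -16 + r c^{2}$)
$j{\left(621,-948 \right)} + q{\left(R{\left(1,11 \right)},-261 \right)} = \left(-36 + 8 \cdot 621\right) - \left(16 + 261 \left(- \frac{7}{4} + 11\right)^{2}\right) = \left(-36 + 4968\right) - \left(16 + 261 \left(\frac{37}{4}\right)^{2}\right) = 4932 - \frac{357565}{16} = - \frac{278653}{16}$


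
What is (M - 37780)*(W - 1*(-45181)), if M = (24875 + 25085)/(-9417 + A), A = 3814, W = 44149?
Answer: -18913957029000/5603 ≈ -3.3757e+9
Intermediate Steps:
M = -49960/5603 (M = (24875 + 25085)/(-9417 + 3814) = 49960/(-5603) = 49960*(-1/5603) = -49960/5603 ≈ -8.9167)
(M - 37780)*(W - 1*(-45181)) = (-49960/5603 - 37780)*(44149 - 1*(-45181)) = -211731300*(44149 + 45181)/5603 = -211731300/5603*89330 = -18913957029000/5603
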